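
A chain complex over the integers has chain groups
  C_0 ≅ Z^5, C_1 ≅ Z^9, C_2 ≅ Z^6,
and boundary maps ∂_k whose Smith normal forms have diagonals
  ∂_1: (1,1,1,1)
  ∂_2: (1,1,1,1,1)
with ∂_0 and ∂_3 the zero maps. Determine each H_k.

H_0: b_0 = 5 − 0 − 4 = 1; torsion from ∂_1 factors > 1: none. So H_0 = Z.
H_1: b_1 = 9 − 4 − 5 = 0; torsion from ∂_2 factors > 1: none. So H_1 = 0.
H_2: b_2 = 6 − 5 − 0 = 1; torsion from ∂_3 factors > 1: none. So H_2 = Z.

H_0 = Z,  H_1 = 0,  H_2 = Z.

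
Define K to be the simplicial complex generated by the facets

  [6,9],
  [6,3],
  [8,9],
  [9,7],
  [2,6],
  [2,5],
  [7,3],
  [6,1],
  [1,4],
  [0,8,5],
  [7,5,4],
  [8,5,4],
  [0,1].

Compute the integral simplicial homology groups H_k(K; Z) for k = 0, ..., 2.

H_0 ≅ Z,  H_1 ≅ Z^5,  H_2 = 0.

Take the total order 0 < 1 < 2 < 3 < 4 < 5 < 6 < 7 < 8 < 9 on the vertex set. Then K (dimension 2) consists of the simplices:

  0-simplices (10): [0], [1], [2], [3], [4], [5], [6], [7], [8], [9]
  1-simplices (17): [0,1], [0,5], [0,8], [1,4], [1,6], [2,5], [2,6], [3,6], [3,7], [4,5], [4,7], [4,8], [5,7], [5,8], [6,9], [7,9], [8,9]
  2-simplices (3): [0,5,8], [4,5,7], [4,5,8]

giving chain groups C_0 ≅ Z^10, C_1 ≅ Z^17, C_2 ≅ Z^3.

∂_1: C_1 → C_0 maps an edge to its endpoints' difference, ∂[p,q] = q − p.
The resulting 10×17 matrix has rank 9, and its Smith normal form has invariant factors (1,1,1,1,1,1,1,1,1).

The boundary map ∂_2: C_2 → C_1 maps a triangle to the signed sum of its edges. For instance
  ∂[4,5,8] = [5,8] − [4,8] + [4,5],
  ∂[0,5,8] = [5,8] − [0,8] + [0,5].
As a 17×3 matrix over Z this has rank 3, with invariant factors (1,1,1).

Reading off H_k = ker ∂_k / im ∂_{k+1}:

  H_0: rank C_0 − rank ∂_1 = 10 − 9 = 1, and the invariant factors of ∂_1 are all 1, so H_0 ≅ Z.
  H_1: rank ker ∂_1 − rank ∂_2 = (17 − 9) − 3 = 5, and the invariant factors of ∂_2 are all 1, so H_1 ≅ Z^5.
  H_2: rank ker ∂_2 − rank ∂_3 = (3 − 3) − 0 = 0, and there is no ∂_3, so H_2 ≅ 0.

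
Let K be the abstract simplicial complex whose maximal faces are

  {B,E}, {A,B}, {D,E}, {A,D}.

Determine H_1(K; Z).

Take the total order A < B < D < E on the vertex set. Then K (dimension 1) consists of the simplices:

  0-simplices (4): A, B, D, E
  1-simplices (4): AB, AD, BE, DE

so the chain groups are C_0 ≅ Z^4, C_1 ≅ Z^4.

∂_1: C_1 → C_0 sends each edge [p,q] (with p < q) to q − p. For instance
  ∂AD = D − A.
The 4×4 boundary matrix has rank 3 and Smith normal form diag(1,1,1).

Computing H_k = (kernel of ∂_k) / (image of ∂_{k+1}):

  H_1: rank ker ∂_1 − rank ∂_2 = (4 − 3) − 0 = 1, and there is no ∂_2, so H_1 = Z.

H_1 ≅ Z.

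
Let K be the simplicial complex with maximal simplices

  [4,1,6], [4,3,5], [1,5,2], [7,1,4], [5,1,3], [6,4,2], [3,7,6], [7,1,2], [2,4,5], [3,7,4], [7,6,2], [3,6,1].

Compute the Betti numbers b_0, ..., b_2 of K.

b_0 = 1, b_1 = 0, b_2 = 0.

Take the total order 1 < 2 < 3 < 4 < 5 < 6 < 7 on the vertex set. Then K (dimension 2) consists of the simplices:

  0-simplices (7): [1], [2], [3], [4], [5], [6], [7]
  1-simplices (18): [1,2], [1,3], [1,4], [1,5], [1,6], [1,7], [2,4], [2,5], [2,6], [2,7], [3,4], [3,5], [3,6], [3,7], [4,5], [4,6], [4,7], [6,7]
  2-simplices (12): [1,2,5], [1,2,7], [1,3,5], [1,3,6], [1,4,6], [1,4,7], [2,4,5], [2,4,6], [2,6,7], [3,4,5], [3,4,7], [3,6,7]

so the chain groups are C_0 ≅ Z^7, C_1 ≅ Z^18, C_2 ≅ Z^12.

The boundary map ∂_1: C_1 → C_0 sends each edge [p,q] (with p < q) to q − p. For instance
  ∂[2,7] = [7] − [2].
As a 7×18 matrix over Z this has rank 6, with invariant factors (1,1,1,1,1,1).

∂_2: C_2 → C_1 maps a triangle to the signed sum of its edges. For instance
  ∂[1,3,5] = [3,5] − [1,5] + [1,3],
  ∂[1,2,7] = [2,7] − [1,7] + [1,2].
This gives a 18×12 integer matrix of rank 12; reducing to Smith normal form yields diagonal entries (1,1,1,1,1,1,1,1,1,1,1,2).

Reading off H_k = ker ∂_k / im ∂_{k+1}:

  H_0: rank C_0 − rank ∂_1 = 7 − 6 = 1, and the invariant factors of ∂_1 are all 1, so H_0 ≅ Z.
  H_1: rank ker ∂_1 − rank ∂_2 = (18 − 6) − 12 = 0, and ∂_2 has invariant factor 2 > 1, so H_1 ≅ Z/2Z.
  H_2: rank ker ∂_2 − rank ∂_3 = (12 − 12) − 0 = 0, and there is no ∂_3, so H_2 ≅ 0.

Hence the Betti numbers are b_0 = 1, b_1 = 0, b_2 = 0.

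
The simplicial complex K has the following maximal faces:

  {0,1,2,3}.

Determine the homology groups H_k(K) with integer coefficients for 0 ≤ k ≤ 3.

H_0 = Z,  H_1 = 0,  H_2 = 0,  H_3 = 0.

Take the total order 0 < 1 < 2 < 3 on the vertex set. Then K (dimension 3) consists of the simplices:

  0-simplices (4): [0], [1], [2], [3]
  1-simplices (6): [0,1], [0,2], [0,3], [1,2], [1,3], [2,3]
  2-simplices (4): [0,1,2], [0,1,3], [0,2,3], [1,2,3]
  3-simplices (1): [0,1,2,3]

giving chain groups C_0 ≅ Z^4, C_1 ≅ Z^6, C_2 ≅ Z^4, C_3 ≅ Z^1.

The boundary map ∂_1: C_1 → C_0 maps an edge to its endpoints' difference, ∂[p,q] = q − p. For instance
  ∂[0,3] = [3] − [0].
As a 4×6 matrix over Z this has rank 3, with invariant factors (1,1,1).

Boundary ∂_2: C_2 → C_1 maps a triangle to the signed sum of its edges. For instance
  ∂[0,1,3] = [1,3] − [0,3] + [0,1],
  ∂[0,1,2] = [1,2] − [0,2] + [0,1].
The 6×4 boundary matrix has rank 3 and Smith normal form diag(1,1,1).

Boundary ∂_3: C_3 → C_2 sends each 3-simplex σ to the alternating sum Σ_i (−1)^i (σ with its i-th vertex removed). For instance
  ∂[0,1,2,3] = [1,2,3] − [0,2,3] + [0,1,3] − [0,1,2].
The 4×1 boundary matrix has rank 1 and Smith normal form diag(1).

Now H_k = ker ∂_k / im ∂_{k+1}, so:

  H_0: rank C_0 − rank ∂_1 = 4 − 3 = 1, and the invariant factors of ∂_1 are all 1, so H_0 = Z.
  H_1: rank ker ∂_1 − rank ∂_2 = (6 − 3) − 3 = 0, and the invariant factors of ∂_2 are all 1, so H_1 = 0.
  H_2: rank ker ∂_2 − rank ∂_3 = (4 − 3) − 1 = 0, and the invariant factors of ∂_3 are all 1, so H_2 = 0.
  H_3: rank ker ∂_3 − rank ∂_4 = (1 − 1) − 0 = 0, and there is no ∂_4, so H_3 = 0.

As a check, the Euler characteristic is 4 − 6 + 4 − 1 = 1, which agrees with 1 − 0 + 0 − 0 = 1.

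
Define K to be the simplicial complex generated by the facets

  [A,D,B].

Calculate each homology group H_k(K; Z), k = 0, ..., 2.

H_0 ≅ Z,  H_1 = 0,  H_2 = 0.

Take the total order A < B < D on the vertex set. Then K (dimension 2) consists of the simplices:

  0-simplices (3): A, B, D
  1-simplices (3): AB, AD, BD
  2-simplices (1): ABD

Hence C_0 ≅ Z^3, C_1 ≅ Z^3, C_2 ≅ Z^1.

The boundary map ∂_1: C_1 → C_0 is given by ∂[p,q] = [q] − [p]. For instance
  ∂AD = D − A.
The resulting 3×3 matrix has rank 2, and its Smith normal form has invariant factors (1,1).

Boundary ∂_2: C_2 → C_1 sends each 2-simplex [p,q,r] to [q,r] − [p,r] + [p,q]. For instance
  ∂ABD = BD − AD + AB.
The 3×1 boundary matrix has rank 1 and Smith normal form diag(1).

From H_k ≅ ker(∂_k) / im(∂_{k+1}) we obtain:

  H_0: rank C_0 − rank ∂_1 = 3 − 2 = 1, and the invariant factors of ∂_1 are all 1, so H_0 = Z.
  H_1: rank ker ∂_1 − rank ∂_2 = (3 − 2) − 1 = 0, and the invariant factors of ∂_2 are all 1, so H_1 = 0.
  H_2: rank ker ∂_2 − rank ∂_3 = (1 − 1) − 0 = 0, and there is no ∂_3, so H_2 = 0.

(K is a triangulation of the 2-simplex.)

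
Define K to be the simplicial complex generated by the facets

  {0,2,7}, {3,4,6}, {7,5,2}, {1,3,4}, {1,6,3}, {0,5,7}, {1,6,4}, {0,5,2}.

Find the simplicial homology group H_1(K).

Take the total order 0 < 1 < 2 < 3 < 4 < 5 < 6 < 7 on the vertex set. Then K (dimension 2) consists of the simplices:

  0-simplices (8): [0], [1], [2], [3], [4], [5], [6], [7]
  1-simplices (12): [0,2], [0,5], [0,7], [1,3], [1,4], [1,6], [2,5], [2,7], [3,4], [3,6], [4,6], [5,7]
  2-simplices (8): [0,2,5], [0,2,7], [0,5,7], [1,3,4], [1,3,6], [1,4,6], [2,5,7], [3,4,6]

so the chain groups are C_0 ≅ Z^8, C_1 ≅ Z^12, C_2 ≅ Z^8.

Boundary ∂_1: C_1 → C_0 sends each edge [p,q] (with p < q) to q − p. For instance
  ∂[5,7] = [7] − [5].
The 8×12 boundary matrix has rank 6 and Smith normal form diag(1,1,1,1,1,1).

Boundary ∂_2: C_2 → C_1 maps a triangle to the signed sum of its edges. For instance
  ∂[1,4,6] = [4,6] − [1,6] + [1,4],
  ∂[1,3,6] = [3,6] − [1,6] + [1,3].
This gives a 12×8 integer matrix of rank 6; reducing to Smith normal form yields diagonal entries (1,1,1,1,1,1).

From H_k ≅ ker(∂_k) / im(∂_{k+1}) we obtain:

  H_1: rank ker ∂_1 − rank ∂_2 = (12 − 6) − 6 = 0, and the invariant factors of ∂_2 are all 1, so H_1 = 0.

H_1 = 0.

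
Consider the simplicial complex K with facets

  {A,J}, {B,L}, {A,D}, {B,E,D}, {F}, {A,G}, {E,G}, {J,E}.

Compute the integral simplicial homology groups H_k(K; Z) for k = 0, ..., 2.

We work with the vertex ordering A < B < D < E < F < G < J < L. The simplices of K, each written with vertices in increasing order, are:

  0-simplices (8): A, B, D, E, F, G, J, L
  1-simplices (9): AD, AG, AJ, BD, BE, BL, DE, EG, EJ
  2-simplices (1): BDE

Hence C_0 ≅ Z^8, C_1 ≅ Z^9, C_2 ≅ Z^1.

Boundary ∂_1: C_1 → C_0 is given by ∂[p,q] = [q] − [p]. For instance
  ∂EJ = J − E.
The resulting 8×9 matrix has rank 6, and its Smith normal form has invariant factors (1,1,1,1,1,1).

∂_2: C_2 → C_1 maps a triangle to the signed sum of its edges. For instance
  ∂BDE = DE − BE + BD.
The resulting 9×1 matrix has rank 1, and its Smith normal form has invariant factors (1).

Now H_k = ker ∂_k / im ∂_{k+1}, so:

  H_0: rank C_0 − rank ∂_1 = 8 − 6 = 2, and the invariant factors of ∂_1 are all 1, so H_0 ≅ Z^2.
  H_1: rank ker ∂_1 − rank ∂_2 = (9 − 6) − 1 = 2, and the invariant factors of ∂_2 are all 1, so H_1 ≅ Z^2.
  H_2: rank ker ∂_2 − rank ∂_3 = (1 − 1) − 0 = 0, and there is no ∂_3, so H_2 ≅ 0.

H_0 = Z^2,  H_1 = Z^2,  H_2 = 0.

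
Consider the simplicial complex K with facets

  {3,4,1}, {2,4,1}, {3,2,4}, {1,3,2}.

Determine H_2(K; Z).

Order the vertices as 1 < 2 < 3 < 4. Listing each simplex with vertices in this order, K has dimension 2 with simplices:

  0-simplices (4): [1], [2], [3], [4]
  1-simplices (6): [1,2], [1,3], [1,4], [2,3], [2,4], [3,4]
  2-simplices (4): [1,2,3], [1,2,4], [1,3,4], [2,3,4]

Hence C_0 ≅ Z^4, C_1 ≅ Z^6, C_2 ≅ Z^4.

Boundary ∂_1: C_1 → C_0 is given by ∂[p,q] = [q] − [p]. For instance
  ∂[2,3] = [3] − [2].
The 4×6 boundary matrix has rank 3 and Smith normal form diag(1,1,1).

The boundary map ∂_2: C_2 → C_1 maps a triangle to the signed sum of its edges. For instance
  ∂[1,3,4] = [3,4] − [1,4] + [1,3],
  ∂[1,2,4] = [2,4] − [1,4] + [1,2].
As a 6×4 matrix over Z this has rank 3, with invariant factors (1,1,1).

Now H_k = ker ∂_k / im ∂_{k+1}, so:

  H_2: rank ker ∂_2 − rank ∂_3 = (4 − 3) − 0 = 1, and there is no ∂_3, so H_2 ≅ Z.

(K is a triangulation of the 2-sphere S^2.)

H_2 = Z.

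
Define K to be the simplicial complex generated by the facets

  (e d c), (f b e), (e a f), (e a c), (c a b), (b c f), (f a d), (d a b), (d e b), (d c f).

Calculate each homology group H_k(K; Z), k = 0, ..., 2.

H_0 = Z,  H_1 = Z/2Z,  H_2 = 0.

Fix the vertex order a < b < c < d < e < f and write every simplex with vertices in increasing order. Then dim K = 2 and the simplices of K are:

  0-simplices (6): a, b, c, d, e, f
  1-simplices (15): ab, ac, ad, ae, af, bc, bd, be, bf, cd, ce, cf, de, df, ef
  2-simplices (10): abc, abd, ace, adf, aef, bcf, bde, bef, cde, cdf

Hence C_0 ≅ Z^6, C_1 ≅ Z^15, C_2 ≅ Z^10.

Boundary ∂_1: C_1 → C_0 maps an edge to its endpoints' difference, ∂[p,q] = q − p. For instance
  ∂bc = c − b.
This gives a 6×15 integer matrix of rank 5; reducing to Smith normal form yields diagonal entries (1,1,1,1,1).

The boundary map ∂_2: C_2 → C_1 acts by ∂[p,q,r] = [q,r] − [p,r] + [p,q]. For instance
  ∂cde = de − ce + cd,
  ∂ace = ce − ae + ac.
The 15×10 boundary matrix has rank 10 and Smith normal form diag(1,1,1,1,1,1,1,1,1,2).

From H_k ≅ ker(∂_k) / im(∂_{k+1}) we obtain:

  H_0: rank C_0 − rank ∂_1 = 6 − 5 = 1, and the invariant factors of ∂_1 are all 1, so H_0 = Z.
  H_1: rank ker ∂_1 − rank ∂_2 = (15 − 5) − 10 = 0, and ∂_2 has invariant factor 2 > 1, so H_1 = Z/2Z.
  H_2: rank ker ∂_2 − rank ∂_3 = (10 − 10) − 0 = 0, and there is no ∂_3, so H_2 = 0.

As a check, the Euler characteristic is 6 − 15 + 10 = 1, which agrees with 1 − 0 + 0 = 1.
(K is a triangulation of the real projective plane RP^2.)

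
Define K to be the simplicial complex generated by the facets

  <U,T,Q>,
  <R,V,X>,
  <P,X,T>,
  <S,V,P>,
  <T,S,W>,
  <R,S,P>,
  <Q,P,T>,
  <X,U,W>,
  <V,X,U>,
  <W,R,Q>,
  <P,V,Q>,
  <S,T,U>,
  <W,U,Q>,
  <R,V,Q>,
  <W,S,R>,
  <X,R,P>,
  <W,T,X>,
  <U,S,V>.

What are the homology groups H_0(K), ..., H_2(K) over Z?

H_0 = Z,  H_1 = Z ⊕ Z_2,  H_2 = 0.

Fix the vertex order P < Q < R < S < T < U < V < W < X and write every simplex with vertices in increasing order. Then dim K = 2 and the simplices of K are:

  0-simplices (9): P, Q, R, S, T, U, V, W, X
  1-simplices (27): PQ, PR, PS, PT, PV, PX, QR, QT, QU, QV, QW, RS, RV, RW, RX, ST, SU, SV, SW, TU, TW, TX, UV, UW, UX, VX, WX
  2-simplices (18): PQT, PQV, PRS, PRX, PSV, PTX, QRV, QRW, QTU, QUW, RSW, RVX, STU, STW, SUV, TWX, UVX, UWX

Hence C_0 ≅ Z^9, C_1 ≅ Z^27, C_2 ≅ Z^18.

Boundary ∂_1: C_1 → C_0 maps an edge to its endpoints' difference, ∂[p,q] = q − p. For instance
  ∂UV = V − U.
This gives a 9×27 integer matrix of rank 8; reducing to Smith normal form yields diagonal entries (1,1,1,1,1,1,1,1).

∂_2: C_2 → C_1 sends each 2-simplex [p,q,r] to [q,r] − [p,r] + [p,q]. For instance
  ∂UWX = WX − UX + UW,
  ∂RSW = SW − RW + RS.
As a 27×18 matrix over Z this has rank 18, with invariant factors (1,1,1,1,1,1,1,1,1,1,1,1,1,1,1,1,1,2).

Now H_k = ker ∂_k / im ∂_{k+1}, so:

  H_0: rank C_0 − rank ∂_1 = 9 − 8 = 1, and the invariant factors of ∂_1 are all 1, so H_0 = Z.
  H_1: rank ker ∂_1 − rank ∂_2 = (27 − 8) − 18 = 1, and ∂_2 has invariant factor 2 > 1, so H_1 = Z ⊕ Z_2.
  H_2: rank ker ∂_2 − rank ∂_3 = (18 − 18) − 0 = 0, and there is no ∂_3, so H_2 = 0.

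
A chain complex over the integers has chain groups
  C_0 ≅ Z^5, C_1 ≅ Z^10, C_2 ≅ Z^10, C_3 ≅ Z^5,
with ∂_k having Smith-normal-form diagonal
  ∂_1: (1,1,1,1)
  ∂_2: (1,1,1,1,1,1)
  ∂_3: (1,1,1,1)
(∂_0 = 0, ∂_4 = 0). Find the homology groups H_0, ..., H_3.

H_0 ≅ Z,  H_1 = 0,  H_2 = 0,  H_3 ≅ Z.

H_0: b_0 = 5 − 0 − 4 = 1; torsion from ∂_1 factors > 1: none. So H_0 ≅ Z.
H_1: b_1 = 10 − 4 − 6 = 0; torsion from ∂_2 factors > 1: none. So H_1 ≅ 0.
H_2: b_2 = 10 − 6 − 4 = 0; torsion from ∂_3 factors > 1: none. So H_2 ≅ 0.
H_3: b_3 = 5 − 4 − 0 = 1; torsion from ∂_4 factors > 1: none. So H_3 ≅ Z.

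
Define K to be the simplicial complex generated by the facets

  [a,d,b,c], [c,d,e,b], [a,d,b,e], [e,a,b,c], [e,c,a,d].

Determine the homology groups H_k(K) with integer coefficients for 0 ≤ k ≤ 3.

H_0 ≅ Z,  H_1 = 0,  H_2 = 0,  H_3 ≅ Z.

Take the total order a < b < c < d < e on the vertex set. Then K (dimension 3) consists of the simplices:

  0-simplices (5): a, b, c, d, e
  1-simplices (10): ab, ac, ad, ae, bc, bd, be, cd, ce, de
  2-simplices (10): abc, abd, abe, acd, ace, ade, bcd, bce, bde, cde
  3-simplices (5): abcd, abce, abde, acde, bcde

giving chain groups C_0 ≅ Z^5, C_1 ≅ Z^10, C_2 ≅ Z^10, C_3 ≅ Z^5.

The boundary map ∂_1: C_1 → C_0 maps an edge to its endpoints' difference, ∂[p,q] = q − p. For instance
  ∂ac = c − a.
The resulting 5×10 matrix has rank 4, and its Smith normal form has invariant factors (1,1,1,1).

The boundary map ∂_2: C_2 → C_1 sends each 2-simplex [p,q,r] to [q,r] − [p,r] + [p,q]. For instance
  ∂bcd = cd − bd + bc,
  ∂abc = bc − ac + ab.
This gives a 10×10 integer matrix of rank 6; reducing to Smith normal form yields diagonal entries (1,1,1,1,1,1).

Boundary ∂_3: C_3 → C_2 sends each 3-simplex σ to the alternating sum Σ_i (−1)^i (σ with its i-th vertex removed). For instance
  ∂acde = cde − ade + ace − acd,
  ∂abce = bce − ace + abe − abc.
The 10×5 boundary matrix has rank 4 and Smith normal form diag(1,1,1,1).

Reading off H_k = ker ∂_k / im ∂_{k+1}:

  H_0: rank C_0 − rank ∂_1 = 5 − 4 = 1, and the invariant factors of ∂_1 are all 1, so H_0 ≅ Z.
  H_1: rank ker ∂_1 − rank ∂_2 = (10 − 4) − 6 = 0, and the invariant factors of ∂_2 are all 1, so H_1 ≅ 0.
  H_2: rank ker ∂_2 − rank ∂_3 = (10 − 6) − 4 = 0, and the invariant factors of ∂_3 are all 1, so H_2 ≅ 0.
  H_3: rank ker ∂_3 − rank ∂_4 = (5 − 4) − 0 = 1, and there is no ∂_4, so H_3 ≅ Z.

As a check, the Euler characteristic is 5 − 10 + 10 − 5 = 0, which agrees with 1 − 0 + 0 − 1 = 0.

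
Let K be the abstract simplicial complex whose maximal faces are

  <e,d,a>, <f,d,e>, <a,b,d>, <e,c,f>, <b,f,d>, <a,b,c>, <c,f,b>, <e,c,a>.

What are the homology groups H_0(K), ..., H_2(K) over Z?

H_0 = Z,  H_1 = 0,  H_2 = Z.

Fix the vertex order a < b < c < d < e < f and write every simplex with vertices in increasing order. Then dim K = 2 and the simplices of K are:

  0-simplices (6): a, b, c, d, e, f
  1-simplices (12): ab, ac, ad, ae, bc, bd, bf, ce, cf, de, df, ef
  2-simplices (8): abc, abd, ace, ade, bcf, bdf, cef, def

giving chain groups C_0 ≅ Z^6, C_1 ≅ Z^12, C_2 ≅ Z^8.

Boundary ∂_1: C_1 → C_0 maps an edge to its endpoints' difference, ∂[p,q] = q − p. For instance
  ∂bf = f − b.
This gives a 6×12 integer matrix of rank 5; reducing to Smith normal form yields diagonal entries (1,1,1,1,1).

The boundary map ∂_2: C_2 → C_1 maps a triangle to the signed sum of its edges. For instance
  ∂cef = ef − cf + ce,
  ∂def = ef − df + de.
As a 12×8 matrix over Z this has rank 7, with invariant factors (1,1,1,1,1,1,1).

Computing H_k = (kernel of ∂_k) / (image of ∂_{k+1}):

  H_0: rank C_0 − rank ∂_1 = 6 − 5 = 1, and the invariant factors of ∂_1 are all 1, so H_0 ≅ Z.
  H_1: rank ker ∂_1 − rank ∂_2 = (12 − 5) − 7 = 0, and the invariant factors of ∂_2 are all 1, so H_1 ≅ 0.
  H_2: rank ker ∂_2 − rank ∂_3 = (8 − 7) − 0 = 1, and there is no ∂_3, so H_2 ≅ Z.

As a check, the Euler characteristic is 6 − 12 + 8 = 2, which agrees with 1 − 0 + 1 = 2.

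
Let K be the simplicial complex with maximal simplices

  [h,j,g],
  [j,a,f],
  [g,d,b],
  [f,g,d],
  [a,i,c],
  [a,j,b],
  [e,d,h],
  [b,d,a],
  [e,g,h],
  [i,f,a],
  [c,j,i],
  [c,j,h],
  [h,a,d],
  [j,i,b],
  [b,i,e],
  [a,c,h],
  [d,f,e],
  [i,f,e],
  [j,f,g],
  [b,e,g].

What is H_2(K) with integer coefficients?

Order the vertices as a < b < c < d < e < f < g < h < i < j. Listing each simplex with vertices in this order, K has dimension 2 with simplices:

  0-simplices (10): a, b, c, d, e, f, g, h, i, j
  1-simplices (30): ab, ac, ad, af, ah, ai, aj, bd, be, bg, bi, bj, ch, ci, cj, de, df, dg, dh, ef, eg, eh, ei, fg, fi, fj, gh, gj, hj, ij
  2-simplices (20): abd, abj, ach, aci, adh, afi, afj, bdg, beg, bei, bij, chj, cij, def, deh, dfg, efi, egh, fgj, ghj

giving chain groups C_0 ≅ Z^10, C_1 ≅ Z^30, C_2 ≅ Z^20.

Boundary ∂_1: C_1 → C_0 sends each edge [p,q] (with p < q) to q − p. For instance
  ∂de = e − d.
The resulting 10×30 matrix has rank 9, and its Smith normal form has invariant factors (1,1,1,1,1,1,1,1,1).

Boundary ∂_2: C_2 → C_1 sends each 2-simplex [p,q,r] to [q,r] − [p,r] + [p,q]. For instance
  ∂abd = bd − ad + ab,
  ∂chj = hj − cj + ch.
This gives a 30×20 integer matrix of rank 20; reducing to Smith normal form yields diagonal entries (1,1,1,1,1,1,1,1,1,1,1,1,1,1,1,1,1,1,1,2).

Computing H_k = (kernel of ∂_k) / (image of ∂_{k+1}):

  H_2: rank ker ∂_2 − rank ∂_3 = (20 − 20) − 0 = 0, and there is no ∂_3, so H_2 = 0.

H_2 = 0.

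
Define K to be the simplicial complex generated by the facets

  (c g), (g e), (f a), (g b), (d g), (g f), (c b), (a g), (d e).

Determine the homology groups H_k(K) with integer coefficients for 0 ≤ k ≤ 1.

Order the vertices as a < b < c < d < e < f < g. Listing each simplex with vertices in this order, K has dimension 1 with simplices:

  0-simplices (7): a, b, c, d, e, f, g
  1-simplices (9): af, ag, bc, bg, cg, de, dg, eg, fg

giving chain groups C_0 ≅ Z^7, C_1 ≅ Z^9.

The boundary map ∂_1: C_1 → C_0 maps an edge to its endpoints' difference, ∂[p,q] = q − p.
As a 7×9 matrix over Z this has rank 6, with invariant factors (1,1,1,1,1,1).

Computing H_k = (kernel of ∂_k) / (image of ∂_{k+1}):

  H_0: rank C_0 − rank ∂_1 = 7 − 6 = 1, and the invariant factors of ∂_1 are all 1, so H_0 = Z.
  H_1: rank ker ∂_1 − rank ∂_2 = (9 − 6) − 0 = 3, and there is no ∂_2, so H_1 = Z^3.

H_0 ≅ Z,  H_1 ≅ Z^3.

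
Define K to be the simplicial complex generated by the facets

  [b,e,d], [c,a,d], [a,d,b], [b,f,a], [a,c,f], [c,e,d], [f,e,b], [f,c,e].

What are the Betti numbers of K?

We work with the vertex ordering a < b < c < d < e < f. The simplices of K, each written with vertices in increasing order, are:

  0-simplices (6): a, b, c, d, e, f
  1-simplices (12): ab, ac, ad, af, bd, be, bf, cd, ce, cf, de, ef
  2-simplices (8): abd, abf, acd, acf, bde, bef, cde, cef

Hence C_0 ≅ Z^6, C_1 ≅ Z^12, C_2 ≅ Z^8.

The boundary map ∂_1: C_1 → C_0 is given by ∂[p,q] = [q] − [p].
This gives a 6×12 integer matrix of rank 5; reducing to Smith normal form yields diagonal entries (1,1,1,1,1).

The boundary map ∂_2: C_2 → C_1 sends each 2-simplex [p,q,r] to [q,r] − [p,r] + [p,q]. For instance
  ∂acd = cd − ad + ac,
  ∂cde = de − ce + cd.
The resulting 12×8 matrix has rank 7, and its Smith normal form has invariant factors (1,1,1,1,1,1,1).

Computing H_k = (kernel of ∂_k) / (image of ∂_{k+1}):

  H_0: rank C_0 − rank ∂_1 = 6 − 5 = 1, and the invariant factors of ∂_1 are all 1, so H_0 ≅ Z.
  H_1: rank ker ∂_1 − rank ∂_2 = (12 − 5) − 7 = 0, and the invariant factors of ∂_2 are all 1, so H_1 ≅ 0.
  H_2: rank ker ∂_2 − rank ∂_3 = (8 − 7) − 0 = 1, and there is no ∂_3, so H_2 ≅ Z.

Hence the Betti numbers are b_0 = 1, b_1 = 0, b_2 = 1.

b_0 = 1, b_1 = 0, b_2 = 1.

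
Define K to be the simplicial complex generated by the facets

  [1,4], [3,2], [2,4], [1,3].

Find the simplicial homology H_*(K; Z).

Take the total order 1 < 2 < 3 < 4 on the vertex set. Then K (dimension 1) consists of the simplices:

  0-simplices (4): [1], [2], [3], [4]
  1-simplices (4): [1,3], [1,4], [2,3], [2,4]

Hence C_0 ≅ Z^4, C_1 ≅ Z^4.

The boundary map ∂_1: C_1 → C_0 is given by ∂[p,q] = [q] − [p]. For instance
  ∂[2,3] = [3] − [2].
As a 4×4 matrix over Z this has rank 3, with invariant factors (1,1,1).

Computing H_k = (kernel of ∂_k) / (image of ∂_{k+1}):

  H_0: rank C_0 − rank ∂_1 = 4 − 3 = 1, and the invariant factors of ∂_1 are all 1, so H_0 ≅ Z.
  H_1: rank ker ∂_1 − rank ∂_2 = (4 − 3) − 0 = 1, and there is no ∂_2, so H_1 ≅ Z.

H_0 ≅ Z,  H_1 ≅ Z.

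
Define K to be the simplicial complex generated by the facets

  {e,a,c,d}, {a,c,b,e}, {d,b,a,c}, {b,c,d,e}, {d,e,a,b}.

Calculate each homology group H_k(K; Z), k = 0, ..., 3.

H_0 = Z,  H_1 = 0,  H_2 = 0,  H_3 = Z.

Take the total order a < b < c < d < e on the vertex set. Then K (dimension 3) consists of the simplices:

  0-simplices (5): a, b, c, d, e
  1-simplices (10): ab, ac, ad, ae, bc, bd, be, cd, ce, de
  2-simplices (10): abc, abd, abe, acd, ace, ade, bcd, bce, bde, cde
  3-simplices (5): abcd, abce, abde, acde, bcde

giving chain groups C_0 ≅ Z^5, C_1 ≅ Z^10, C_2 ≅ Z^10, C_3 ≅ Z^5.

Boundary ∂_1: C_1 → C_0 sends each edge [p,q] (with p < q) to q − p. For instance
  ∂ac = c − a.
The resulting 5×10 matrix has rank 4, and its Smith normal form has invariant factors (1,1,1,1).

The boundary map ∂_2: C_2 → C_1 sends each 2-simplex [p,q,r] to [q,r] − [p,r] + [p,q]. For instance
  ∂acd = cd − ad + ac,
  ∂abd = bd − ad + ab.
The resulting 10×10 matrix has rank 6, and its Smith normal form has invariant factors (1,1,1,1,1,1).

Boundary ∂_3: C_3 → C_2 sends each 3-simplex σ to the alternating sum Σ_i (−1)^i (σ with its i-th vertex removed). For instance
  ∂abce = bce − ace + abe − abc,
  ∂abcd = bcd − acd + abd − abc.
The resulting 10×5 matrix has rank 4, and its Smith normal form has invariant factors (1,1,1,1).

Computing H_k = (kernel of ∂_k) / (image of ∂_{k+1}):

  H_0: rank C_0 − rank ∂_1 = 5 − 4 = 1, and the invariant factors of ∂_1 are all 1, so H_0 = Z.
  H_1: rank ker ∂_1 − rank ∂_2 = (10 − 4) − 6 = 0, and the invariant factors of ∂_2 are all 1, so H_1 = 0.
  H_2: rank ker ∂_2 − rank ∂_3 = (10 − 6) − 4 = 0, and the invariant factors of ∂_3 are all 1, so H_2 = 0.
  H_3: rank ker ∂_3 − rank ∂_4 = (5 − 4) − 0 = 1, and there is no ∂_4, so H_3 = Z.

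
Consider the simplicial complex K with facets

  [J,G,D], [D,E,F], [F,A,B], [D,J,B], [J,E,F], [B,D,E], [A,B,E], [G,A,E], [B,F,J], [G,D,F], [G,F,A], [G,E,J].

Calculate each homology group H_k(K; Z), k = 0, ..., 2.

We work with the vertex ordering A < B < D < E < F < G < J. The simplices of K, each written with vertices in increasing order, are:

  0-simplices (7): A, B, D, E, F, G, J
  1-simplices (18): AB, AE, AF, AG, BD, BE, BF, BJ, DE, DF, DG, DJ, EF, EG, EJ, FG, FJ, GJ
  2-simplices (12): ABE, ABF, AEG, AFG, BDE, BDJ, BFJ, DEF, DFG, DGJ, EFJ, EGJ

giving chain groups C_0 ≅ Z^7, C_1 ≅ Z^18, C_2 ≅ Z^12.

Boundary ∂_1: C_1 → C_0 maps an edge to its endpoints' difference, ∂[p,q] = q − p. For instance
  ∂AF = F − A.
As a 7×18 matrix over Z this has rank 6, with invariant factors (1,1,1,1,1,1).

Boundary ∂_2: C_2 → C_1 sends each 2-simplex [p,q,r] to [q,r] − [p,r] + [p,q]. For instance
  ∂BFJ = FJ − BJ + BF,
  ∂DGJ = GJ − DJ + DG.
As a 18×12 matrix over Z this has rank 12, with invariant factors (1,1,1,1,1,1,1,1,1,1,1,2).

Computing H_k = (kernel of ∂_k) / (image of ∂_{k+1}):

  H_0: rank C_0 − rank ∂_1 = 7 − 6 = 1, and the invariant factors of ∂_1 are all 1, so H_0 = Z.
  H_1: rank ker ∂_1 − rank ∂_2 = (18 − 6) − 12 = 0, and ∂_2 has invariant factor 2 > 1, so H_1 = Z/2Z.
  H_2: rank ker ∂_2 − rank ∂_3 = (12 − 12) − 0 = 0, and there is no ∂_3, so H_2 = 0.

(K is a triangulation of the real projective plane RP^2.)

H_0 ≅ Z,  H_1 ≅ Z/2Z,  H_2 = 0.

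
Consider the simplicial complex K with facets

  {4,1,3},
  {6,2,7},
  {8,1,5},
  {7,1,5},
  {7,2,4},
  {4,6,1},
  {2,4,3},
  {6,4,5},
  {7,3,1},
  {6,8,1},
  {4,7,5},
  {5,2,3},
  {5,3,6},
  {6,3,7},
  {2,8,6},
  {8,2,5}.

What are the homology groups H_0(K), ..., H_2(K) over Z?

We work with the vertex ordering 1 < 2 < 3 < 4 < 5 < 6 < 7 < 8. The simplices of K, each written with vertices in increasing order, are:

  0-simplices (8): [1], [2], [3], [4], [5], [6], [7], [8]
  1-simplices (24): (24 of them)
  2-simplices (16): [1,3,4], [1,3,7], [1,4,6], [1,5,7], [1,5,8], [1,6,8], [2,3,4], [2,3,5], [2,4,7], [2,5,8], [2,6,7], [2,6,8], [3,5,6], [3,6,7], [4,5,6], [4,5,7]

Hence C_0 ≅ Z^8, C_1 ≅ Z^24, C_2 ≅ Z^16.

∂_1: C_1 → C_0 sends each edge [p,q] (with p < q) to q − p.
The resulting 8×24 matrix has rank 7, and its Smith normal form has invariant factors (1,1,1,1,1,1,1).

∂_2: C_2 → C_1 maps a triangle to the signed sum of its edges. For instance
  ∂[2,3,4] = [3,4] − [2,4] + [2,3],
  ∂[1,3,7] = [3,7] − [1,7] + [1,3].
This gives a 24×16 integer matrix of rank 15; reducing to Smith normal form yields diagonal entries (1,1,1,1,1,1,1,1,1,1,1,1,1,1,1).

Computing H_k = (kernel of ∂_k) / (image of ∂_{k+1}):

  H_0: rank C_0 − rank ∂_1 = 8 − 7 = 1, and the invariant factors of ∂_1 are all 1, so H_0 ≅ Z.
  H_1: rank ker ∂_1 − rank ∂_2 = (24 − 7) − 15 = 2, and the invariant factors of ∂_2 are all 1, so H_1 ≅ Z^2.
  H_2: rank ker ∂_2 − rank ∂_3 = (16 − 15) − 0 = 1, and there is no ∂_3, so H_2 ≅ Z.

(K is a triangulation of the torus T^2.)

H_0 ≅ Z,  H_1 ≅ Z^2,  H_2 ≅ Z.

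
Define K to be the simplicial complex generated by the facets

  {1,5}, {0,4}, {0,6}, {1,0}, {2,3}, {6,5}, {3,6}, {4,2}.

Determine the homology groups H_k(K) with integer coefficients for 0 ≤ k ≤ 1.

H_0 = Z,  H_1 = Z^2.

Order the vertices as 0 < 1 < 2 < 3 < 4 < 5 < 6. Listing each simplex with vertices in this order, K has dimension 1 with simplices:

  0-simplices (7): [0], [1], [2], [3], [4], [5], [6]
  1-simplices (8): [0,1], [0,4], [0,6], [1,5], [2,3], [2,4], [3,6], [5,6]

Hence C_0 ≅ Z^7, C_1 ≅ Z^8.

The boundary map ∂_1: C_1 → C_0 maps an edge to its endpoints' difference, ∂[p,q] = q − p.
As a 7×8 matrix over Z this has rank 6, with invariant factors (1,1,1,1,1,1).

Reading off H_k = ker ∂_k / im ∂_{k+1}:

  H_0: rank C_0 − rank ∂_1 = 7 − 6 = 1, and the invariant factors of ∂_1 are all 1, so H_0 = Z.
  H_1: rank ker ∂_1 − rank ∂_2 = (8 − 6) − 0 = 2, and there is no ∂_2, so H_1 = Z^2.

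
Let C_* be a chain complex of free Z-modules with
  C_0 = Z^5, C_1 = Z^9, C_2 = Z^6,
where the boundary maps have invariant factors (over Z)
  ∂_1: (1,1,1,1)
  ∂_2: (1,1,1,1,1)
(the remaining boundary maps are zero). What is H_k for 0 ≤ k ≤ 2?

H_0 ≅ Z,  H_1 = 0,  H_2 ≅ Z.

H_0: b_0 = 5 − 0 − 4 = 1; torsion from ∂_1 factors > 1: none. So H_0 ≅ Z.
H_1: b_1 = 9 − 4 − 5 = 0; torsion from ∂_2 factors > 1: none. So H_1 ≅ 0.
H_2: b_2 = 6 − 5 − 0 = 1; torsion from ∂_3 factors > 1: none. So H_2 ≅ Z.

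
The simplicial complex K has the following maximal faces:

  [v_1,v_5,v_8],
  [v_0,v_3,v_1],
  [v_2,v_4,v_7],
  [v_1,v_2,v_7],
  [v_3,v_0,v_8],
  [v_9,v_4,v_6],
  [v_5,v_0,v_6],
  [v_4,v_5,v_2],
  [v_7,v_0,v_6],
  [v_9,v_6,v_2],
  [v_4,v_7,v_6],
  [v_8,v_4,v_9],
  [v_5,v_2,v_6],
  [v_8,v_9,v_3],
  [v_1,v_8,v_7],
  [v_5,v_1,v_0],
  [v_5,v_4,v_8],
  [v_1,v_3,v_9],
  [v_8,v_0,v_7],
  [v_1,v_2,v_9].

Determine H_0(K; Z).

H_0 = Z.

Order the vertices as v_0 < v_1 < v_2 < v_3 < v_4 < v_5 < v_6 < v_7 < v_8 < v_9. Listing each simplex with vertices in this order, K has dimension 2 with simplices:

  0-simplices (10): [v_0], [v_1], [v_2], [v_3], [v_4], [v_5], [v_6], [v_7], [v_8], [v_9]
  1-simplices (30): (30 of them)
  2-simplices (20): (20 of them)

Hence C_0 ≅ Z^10, C_1 ≅ Z^30, C_2 ≅ Z^20.

∂_1: C_1 → C_0 maps an edge to its endpoints' difference, ∂[p,q] = q − p. For instance
  ∂[v_2,v_7] = [v_7] − [v_2].
The resulting 10×30 matrix has rank 9, and its Smith normal form has invariant factors (1,1,1,1,1,1,1,1,1).

Boundary ∂_2: C_2 → C_1 acts by ∂[p,q,r] = [q,r] − [p,r] + [p,q]. For instance
  ∂[v_4,v_6,v_7] = [v_6,v_7] − [v_4,v_7] + [v_4,v_6],
  ∂[v_4,v_6,v_9] = [v_6,v_9] − [v_4,v_9] + [v_4,v_6].
As a 30×20 matrix over Z this has rank 20, with invariant factors (1,1,1,1,1,1,1,1,1,1,1,1,1,1,1,1,1,1,1,2).

Now H_k = ker ∂_k / im ∂_{k+1}, so:

  H_0: rank C_0 − rank ∂_1 = 10 − 9 = 1, and the invariant factors of ∂_1 are all 1, so H_0 ≅ Z.

(K is a triangulation of the Klein bottle.)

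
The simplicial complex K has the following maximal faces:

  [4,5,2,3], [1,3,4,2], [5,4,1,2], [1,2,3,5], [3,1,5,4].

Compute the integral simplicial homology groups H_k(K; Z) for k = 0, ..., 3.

We work with the vertex ordering 1 < 2 < 3 < 4 < 5. The simplices of K, each written with vertices in increasing order, are:

  0-simplices (5): [1], [2], [3], [4], [5]
  1-simplices (10): [1,2], [1,3], [1,4], [1,5], [2,3], [2,4], [2,5], [3,4], [3,5], [4,5]
  2-simplices (10): [1,2,3], [1,2,4], [1,2,5], [1,3,4], [1,3,5], [1,4,5], [2,3,4], [2,3,5], [2,4,5], [3,4,5]
  3-simplices (5): [1,2,3,4], [1,2,3,5], [1,2,4,5], [1,3,4,5], [2,3,4,5]

so the chain groups are C_0 ≅ Z^5, C_1 ≅ Z^10, C_2 ≅ Z^10, C_3 ≅ Z^5.

Boundary ∂_1: C_1 → C_0 sends each edge [p,q] (with p < q) to q − p.
The resulting 5×10 matrix has rank 4, and its Smith normal form has invariant factors (1,1,1,1).

The boundary map ∂_2: C_2 → C_1 maps a triangle to the signed sum of its edges. For instance
  ∂[1,2,5] = [2,5] − [1,5] + [1,2],
  ∂[2,4,5] = [4,5] − [2,5] + [2,4].
This gives a 10×10 integer matrix of rank 6; reducing to Smith normal form yields diagonal entries (1,1,1,1,1,1).

Boundary ∂_3: C_3 → C_2 sends each 3-simplex σ to the alternating sum Σ_i (−1)^i (σ with its i-th vertex removed). For instance
  ∂[1,3,4,5] = [3,4,5] − [1,4,5] + [1,3,5] − [1,3,4],
  ∂[1,2,3,5] = [2,3,5] − [1,3,5] + [1,2,5] − [1,2,3].
As a 10×5 matrix over Z this has rank 4, with invariant factors (1,1,1,1).

Computing H_k = (kernel of ∂_k) / (image of ∂_{k+1}):

  H_0: rank C_0 − rank ∂_1 = 5 − 4 = 1, and the invariant factors of ∂_1 are all 1, so H_0 ≅ Z.
  H_1: rank ker ∂_1 − rank ∂_2 = (10 − 4) − 6 = 0, and the invariant factors of ∂_2 are all 1, so H_1 ≅ 0.
  H_2: rank ker ∂_2 − rank ∂_3 = (10 − 6) − 4 = 0, and the invariant factors of ∂_3 are all 1, so H_2 ≅ 0.
  H_3: rank ker ∂_3 − rank ∂_4 = (5 − 4) − 0 = 1, and there is no ∂_4, so H_3 ≅ Z.

H_0 = Z,  H_1 = 0,  H_2 = 0,  H_3 = Z.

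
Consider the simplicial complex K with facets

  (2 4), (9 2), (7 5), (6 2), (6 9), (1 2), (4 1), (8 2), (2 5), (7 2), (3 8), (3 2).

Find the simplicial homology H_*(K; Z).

Fix the vertex order 1 < 2 < 3 < 4 < 5 < 6 < 7 < 8 < 9 and write every simplex with vertices in increasing order. Then dim K = 1 and the simplices of K are:

  0-simplices (9): [1], [2], [3], [4], [5], [6], [7], [8], [9]
  1-simplices (12): [1,2], [1,4], [2,3], [2,4], [2,5], [2,6], [2,7], [2,8], [2,9], [3,8], [5,7], [6,9]

so the chain groups are C_0 ≅ Z^9, C_1 ≅ Z^12.

The boundary map ∂_1: C_1 → C_0 is given by ∂[p,q] = [q] − [p]. For instance
  ∂[2,9] = [9] − [2].
The resulting 9×12 matrix has rank 8, and its Smith normal form has invariant factors (1,1,1,1,1,1,1,1).

Computing H_k = (kernel of ∂_k) / (image of ∂_{k+1}):

  H_0: rank C_0 − rank ∂_1 = 9 − 8 = 1, and the invariant factors of ∂_1 are all 1, so H_0 = Z.
  H_1: rank ker ∂_1 − rank ∂_2 = (12 − 8) − 0 = 4, and there is no ∂_2, so H_1 = Z^4.

H_0 ≅ Z,  H_1 ≅ Z^4.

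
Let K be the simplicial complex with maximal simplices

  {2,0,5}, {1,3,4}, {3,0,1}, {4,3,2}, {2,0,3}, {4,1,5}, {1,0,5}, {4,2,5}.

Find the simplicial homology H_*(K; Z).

We work with the vertex ordering 0 < 1 < 2 < 3 < 4 < 5. The simplices of K, each written with vertices in increasing order, are:

  0-simplices (6): [0], [1], [2], [3], [4], [5]
  1-simplices (12): [0,1], [0,2], [0,3], [0,5], [1,3], [1,4], [1,5], [2,3], [2,4], [2,5], [3,4], [4,5]
  2-simplices (8): [0,1,3], [0,1,5], [0,2,3], [0,2,5], [1,3,4], [1,4,5], [2,3,4], [2,4,5]

so the chain groups are C_0 ≅ Z^6, C_1 ≅ Z^12, C_2 ≅ Z^8.

Boundary ∂_1: C_1 → C_0 is given by ∂[p,q] = [q] − [p]. For instance
  ∂[3,4] = [4] − [3].
The resulting 6×12 matrix has rank 5, and its Smith normal form has invariant factors (1,1,1,1,1).

The boundary map ∂_2: C_2 → C_1 acts by ∂[p,q,r] = [q,r] − [p,r] + [p,q]. For instance
  ∂[0,2,3] = [2,3] − [0,3] + [0,2],
  ∂[1,4,5] = [4,5] − [1,5] + [1,4].
This gives a 12×8 integer matrix of rank 7; reducing to Smith normal form yields diagonal entries (1,1,1,1,1,1,1).

Now H_k = ker ∂_k / im ∂_{k+1}, so:

  H_0: rank C_0 − rank ∂_1 = 6 − 5 = 1, and the invariant factors of ∂_1 are all 1, so H_0 = Z.
  H_1: rank ker ∂_1 − rank ∂_2 = (12 − 5) − 7 = 0, and the invariant factors of ∂_2 are all 1, so H_1 = 0.
  H_2: rank ker ∂_2 − rank ∂_3 = (8 − 7) − 0 = 1, and there is no ∂_3, so H_2 = Z.

As a check, the Euler characteristic is 6 − 12 + 8 = 2, which agrees with 1 − 0 + 1 = 2.
(K is a triangulation of the 2-sphere S^2.)

H_0 ≅ Z,  H_1 = 0,  H_2 ≅ Z.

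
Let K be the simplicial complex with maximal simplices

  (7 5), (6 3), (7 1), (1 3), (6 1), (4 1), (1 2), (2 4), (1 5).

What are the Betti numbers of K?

b_0 = 1, b_1 = 3.

Order the vertices as 1 < 2 < 3 < 4 < 5 < 6 < 7. Listing each simplex with vertices in this order, K has dimension 1 with simplices:

  0-simplices (7): [1], [2], [3], [4], [5], [6], [7]
  1-simplices (9): [1,2], [1,3], [1,4], [1,5], [1,6], [1,7], [2,4], [3,6], [5,7]

so the chain groups are C_0 ≅ Z^7, C_1 ≅ Z^9.

∂_1: C_1 → C_0 maps an edge to its endpoints' difference, ∂[p,q] = q − p. For instance
  ∂[1,6] = [6] − [1].
The 7×9 boundary matrix has rank 6 and Smith normal form diag(1,1,1,1,1,1).

Now H_k = ker ∂_k / im ∂_{k+1}, so:

  H_0: rank C_0 − rank ∂_1 = 7 − 6 = 1, and the invariant factors of ∂_1 are all 1, so H_0 ≅ Z.
  H_1: rank ker ∂_1 − rank ∂_2 = (9 − 6) − 0 = 3, and there is no ∂_2, so H_1 ≅ Z^3.

As a check, the Euler characteristic is 7 − 9 = -2, which agrees with 1 − 3 = -2.

Hence the Betti numbers are b_0 = 1, b_1 = 3.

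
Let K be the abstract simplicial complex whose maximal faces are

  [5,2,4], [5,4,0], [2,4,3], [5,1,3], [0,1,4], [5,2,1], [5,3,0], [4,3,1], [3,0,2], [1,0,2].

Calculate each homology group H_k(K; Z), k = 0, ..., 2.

H_0 = Z,  H_1 = Z_2,  H_2 = 0.

We work with the vertex ordering 0 < 1 < 2 < 3 < 4 < 5. The simplices of K, each written with vertices in increasing order, are:

  0-simplices (6): [0], [1], [2], [3], [4], [5]
  1-simplices (15): [0,1], [0,2], [0,3], [0,4], [0,5], [1,2], [1,3], [1,4], [1,5], [2,3], [2,4], [2,5], [3,4], [3,5], [4,5]
  2-simplices (10): [0,1,2], [0,1,4], [0,2,3], [0,3,5], [0,4,5], [1,2,5], [1,3,4], [1,3,5], [2,3,4], [2,4,5]

so the chain groups are C_0 ≅ Z^6, C_1 ≅ Z^15, C_2 ≅ Z^10.

Boundary ∂_1: C_1 → C_0 is given by ∂[p,q] = [q] − [p]. For instance
  ∂[1,2] = [2] − [1].
The resulting 6×15 matrix has rank 5, and its Smith normal form has invariant factors (1,1,1,1,1).

Boundary ∂_2: C_2 → C_1 acts by ∂[p,q,r] = [q,r] − [p,r] + [p,q]. For instance
  ∂[2,3,4] = [3,4] − [2,4] + [2,3],
  ∂[0,4,5] = [4,5] − [0,5] + [0,4].
The resulting 15×10 matrix has rank 10, and its Smith normal form has invariant factors (1,1,1,1,1,1,1,1,1,2).

Now H_k = ker ∂_k / im ∂_{k+1}, so:

  H_0: rank C_0 − rank ∂_1 = 6 − 5 = 1, and the invariant factors of ∂_1 are all 1, so H_0 = Z.
  H_1: rank ker ∂_1 − rank ∂_2 = (15 − 5) − 10 = 0, and ∂_2 has invariant factor 2 > 1, so H_1 = Z_2.
  H_2: rank ker ∂_2 − rank ∂_3 = (10 − 10) − 0 = 0, and there is no ∂_3, so H_2 = 0.

(K is a triangulation of the real projective plane RP^2.)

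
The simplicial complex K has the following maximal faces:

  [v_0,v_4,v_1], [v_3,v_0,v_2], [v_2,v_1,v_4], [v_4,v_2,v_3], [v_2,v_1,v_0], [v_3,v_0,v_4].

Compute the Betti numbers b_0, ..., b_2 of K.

b_0 = 1, b_1 = 0, b_2 = 1.

Order the vertices as v_0 < v_1 < v_2 < v_3 < v_4. Listing each simplex with vertices in this order, K has dimension 2 with simplices:

  0-simplices (5): [v_0], [v_1], [v_2], [v_3], [v_4]
  1-simplices (9): [v_0,v_1], [v_0,v_2], [v_0,v_3], [v_0,v_4], [v_1,v_2], [v_1,v_4], [v_2,v_3], [v_2,v_4], [v_3,v_4]
  2-simplices (6): [v_0,v_1,v_2], [v_0,v_1,v_4], [v_0,v_2,v_3], [v_0,v_3,v_4], [v_1,v_2,v_4], [v_2,v_3,v_4]

Hence C_0 ≅ Z^5, C_1 ≅ Z^9, C_2 ≅ Z^6.

Boundary ∂_1: C_1 → C_0 maps an edge to its endpoints' difference, ∂[p,q] = q − p.
The resulting 5×9 matrix has rank 4, and its Smith normal form has invariant factors (1,1,1,1).

∂_2: C_2 → C_1 acts by ∂[p,q,r] = [q,r] − [p,r] + [p,q]. For instance
  ∂[v_1,v_2,v_4] = [v_2,v_4] − [v_1,v_4] + [v_1,v_2],
  ∂[v_0,v_1,v_2] = [v_1,v_2] − [v_0,v_2] + [v_0,v_1].
As a 9×6 matrix over Z this has rank 5, with invariant factors (1,1,1,1,1).

From H_k ≅ ker(∂_k) / im(∂_{k+1}) we obtain:

  H_0: rank C_0 − rank ∂_1 = 5 − 4 = 1, and the invariant factors of ∂_1 are all 1, so H_0 = Z.
  H_1: rank ker ∂_1 − rank ∂_2 = (9 − 4) − 5 = 0, and the invariant factors of ∂_2 are all 1, so H_1 = 0.
  H_2: rank ker ∂_2 − rank ∂_3 = (6 − 5) − 0 = 1, and there is no ∂_3, so H_2 = Z.

As a check, the Euler characteristic is 5 − 9 + 6 = 2, which agrees with 1 − 0 + 1 = 2.
(K is a triangulation of the 2-sphere S^2.)

Hence the Betti numbers are b_0 = 1, b_1 = 0, b_2 = 1.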